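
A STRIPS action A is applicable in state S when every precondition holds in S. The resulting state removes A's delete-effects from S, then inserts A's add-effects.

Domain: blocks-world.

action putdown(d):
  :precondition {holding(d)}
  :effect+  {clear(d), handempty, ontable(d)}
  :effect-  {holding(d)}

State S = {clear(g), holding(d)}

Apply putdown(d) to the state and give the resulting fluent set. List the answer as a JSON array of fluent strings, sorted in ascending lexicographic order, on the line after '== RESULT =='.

Progress:
  pre ⊆ S: {holding(d)} ⊆ S  — applicable
  S \ del = {clear(g)}
  ∪ add   = {clear(d), clear(g), handempty, ontable(d)}

== RESULT ==
["clear(d)", "clear(g)", "handempty", "ontable(d)"]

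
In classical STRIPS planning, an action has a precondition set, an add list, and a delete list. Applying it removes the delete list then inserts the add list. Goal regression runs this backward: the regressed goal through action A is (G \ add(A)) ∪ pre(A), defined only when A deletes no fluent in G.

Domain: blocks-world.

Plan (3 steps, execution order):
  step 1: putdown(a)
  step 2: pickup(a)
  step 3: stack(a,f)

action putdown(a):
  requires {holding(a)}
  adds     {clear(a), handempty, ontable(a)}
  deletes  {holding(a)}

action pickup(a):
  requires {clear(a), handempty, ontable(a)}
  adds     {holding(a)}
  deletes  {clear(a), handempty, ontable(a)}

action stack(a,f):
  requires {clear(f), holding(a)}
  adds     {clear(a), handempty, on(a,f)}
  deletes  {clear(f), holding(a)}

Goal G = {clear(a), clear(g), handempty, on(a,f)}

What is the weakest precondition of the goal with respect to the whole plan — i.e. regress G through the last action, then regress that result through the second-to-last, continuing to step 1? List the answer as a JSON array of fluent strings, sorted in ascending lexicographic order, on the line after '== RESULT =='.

Work backward from the goal:
  through step 3 (stack(a,f)): drop {clear(a), handempty, on(a,f)}, keep {clear(g)}, require {clear(f), holding(a)}
    → {clear(f), clear(g), holding(a)}
  through step 2 (pickup(a)): drop {holding(a)}, keep {clear(f), clear(g)}, require {clear(a), handempty, ontable(a)}
    → {clear(a), clear(f), clear(g), handempty, ontable(a)}
  through step 1 (putdown(a)): drop {clear(a), handempty, ontable(a)}, keep {clear(f), clear(g)}, require {holding(a)}
    → {clear(f), clear(g), holding(a)}

== RESULT ==
["clear(f)", "clear(g)", "holding(a)"]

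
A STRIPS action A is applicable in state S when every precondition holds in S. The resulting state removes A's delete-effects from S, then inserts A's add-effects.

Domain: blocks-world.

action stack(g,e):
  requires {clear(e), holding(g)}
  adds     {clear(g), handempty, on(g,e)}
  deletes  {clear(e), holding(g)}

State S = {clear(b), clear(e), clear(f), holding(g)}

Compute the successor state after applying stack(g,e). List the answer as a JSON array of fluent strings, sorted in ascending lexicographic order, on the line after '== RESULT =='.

Compute (S \ del) ∪ add:
  pre ⊆ S: {clear(e), holding(g)} ⊆ S  — applicable
  S \ del = {clear(b), clear(f)}
  ∪ add   = {clear(b), clear(f), clear(g), handempty, on(g,e)}

== RESULT ==
["clear(b)", "clear(f)", "clear(g)", "handempty", "on(g,e)"]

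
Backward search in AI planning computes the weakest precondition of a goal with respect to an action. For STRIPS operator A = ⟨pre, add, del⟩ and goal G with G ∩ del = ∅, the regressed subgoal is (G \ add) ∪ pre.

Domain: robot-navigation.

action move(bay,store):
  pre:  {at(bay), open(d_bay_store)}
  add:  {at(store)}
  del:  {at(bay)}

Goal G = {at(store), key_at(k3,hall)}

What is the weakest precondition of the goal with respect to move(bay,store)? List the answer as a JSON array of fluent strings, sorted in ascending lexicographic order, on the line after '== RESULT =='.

Regress:
  G ∩ del = {}  (empty — regression defined)
  G \ add = {at(store), key_at(k3,hall)} \ {at(store)} = {key_at(k3,hall)}
  ∪ pre   = {key_at(k3,hall)} ∪ {at(bay), open(d_bay_store)}
          = {at(bay), key_at(k3,hall), open(d_bay_store)}

== RESULT ==
["at(bay)", "key_at(k3,hall)", "open(d_bay_store)"]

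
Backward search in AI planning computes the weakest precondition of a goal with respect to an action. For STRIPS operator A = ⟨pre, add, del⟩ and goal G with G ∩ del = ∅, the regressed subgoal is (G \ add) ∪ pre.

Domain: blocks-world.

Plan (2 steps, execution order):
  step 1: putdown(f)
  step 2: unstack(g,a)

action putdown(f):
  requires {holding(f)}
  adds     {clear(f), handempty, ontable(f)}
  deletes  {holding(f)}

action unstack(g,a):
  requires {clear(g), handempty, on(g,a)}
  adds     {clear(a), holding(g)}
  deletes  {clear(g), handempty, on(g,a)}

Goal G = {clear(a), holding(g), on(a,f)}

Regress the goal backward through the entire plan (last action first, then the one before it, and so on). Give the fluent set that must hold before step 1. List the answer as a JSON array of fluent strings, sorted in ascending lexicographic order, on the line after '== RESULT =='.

Work backward from the goal:
  through step 2 (unstack(g,a)): drop {clear(a), holding(g)}, keep {on(a,f)}, require {clear(g), handempty, on(g,a)}
    → {clear(g), handempty, on(a,f), on(g,a)}
  through step 1 (putdown(f)): drop {handempty}, keep {clear(g), on(a,f), on(g,a)}, require {holding(f)}
    → {clear(g), holding(f), on(a,f), on(g,a)}

== RESULT ==
["clear(g)", "holding(f)", "on(a,f)", "on(g,a)"]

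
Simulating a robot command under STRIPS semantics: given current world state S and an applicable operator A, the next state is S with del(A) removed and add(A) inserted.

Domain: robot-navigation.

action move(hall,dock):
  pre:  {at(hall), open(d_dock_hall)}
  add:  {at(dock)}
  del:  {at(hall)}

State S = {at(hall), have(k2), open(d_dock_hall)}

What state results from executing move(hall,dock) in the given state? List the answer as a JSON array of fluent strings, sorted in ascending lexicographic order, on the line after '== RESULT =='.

Compute (S \ del) ∪ add:
  pre ⊆ S: {at(hall), open(d_dock_hall)} ⊆ S  — applicable
  S \ del = {have(k2), open(d_dock_hall)}
  ∪ add   = {at(dock), have(k2), open(d_dock_hall)}

== RESULT ==
["at(dock)", "have(k2)", "open(d_dock_hall)"]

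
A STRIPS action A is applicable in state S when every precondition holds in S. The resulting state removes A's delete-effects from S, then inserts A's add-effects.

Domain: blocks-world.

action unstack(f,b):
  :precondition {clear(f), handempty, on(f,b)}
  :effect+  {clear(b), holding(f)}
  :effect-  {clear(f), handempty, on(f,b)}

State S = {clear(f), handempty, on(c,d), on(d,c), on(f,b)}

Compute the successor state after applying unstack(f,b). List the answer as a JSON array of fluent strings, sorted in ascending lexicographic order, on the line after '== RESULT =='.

Compute (S \ del) ∪ add:
  pre ⊆ S: {clear(f), handempty, on(f,b)} ⊆ S  — applicable
  S \ del = {on(c,d), on(d,c)}
  ∪ add   = {clear(b), holding(f), on(c,d), on(d,c)}

== RESULT ==
["clear(b)", "holding(f)", "on(c,d)", "on(d,c)"]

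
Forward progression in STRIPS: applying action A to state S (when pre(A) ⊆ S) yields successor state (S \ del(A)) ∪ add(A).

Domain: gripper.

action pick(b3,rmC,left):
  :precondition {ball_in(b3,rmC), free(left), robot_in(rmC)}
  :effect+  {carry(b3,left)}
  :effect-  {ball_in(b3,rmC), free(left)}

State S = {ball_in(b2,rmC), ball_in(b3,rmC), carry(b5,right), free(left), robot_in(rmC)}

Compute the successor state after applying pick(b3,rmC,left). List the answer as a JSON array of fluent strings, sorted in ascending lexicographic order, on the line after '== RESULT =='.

Compute (S \ del) ∪ add:
  pre ⊆ S: {ball_in(b3,rmC), free(left), robot_in(rmC)} ⊆ S  — applicable
  S \ del = {ball_in(b2,rmC), carry(b5,right), robot_in(rmC)}
  ∪ add   = {ball_in(b2,rmC), carry(b3,left), carry(b5,right), robot_in(rmC)}

== RESULT ==
["ball_in(b2,rmC)", "carry(b3,left)", "carry(b5,right)", "robot_in(rmC)"]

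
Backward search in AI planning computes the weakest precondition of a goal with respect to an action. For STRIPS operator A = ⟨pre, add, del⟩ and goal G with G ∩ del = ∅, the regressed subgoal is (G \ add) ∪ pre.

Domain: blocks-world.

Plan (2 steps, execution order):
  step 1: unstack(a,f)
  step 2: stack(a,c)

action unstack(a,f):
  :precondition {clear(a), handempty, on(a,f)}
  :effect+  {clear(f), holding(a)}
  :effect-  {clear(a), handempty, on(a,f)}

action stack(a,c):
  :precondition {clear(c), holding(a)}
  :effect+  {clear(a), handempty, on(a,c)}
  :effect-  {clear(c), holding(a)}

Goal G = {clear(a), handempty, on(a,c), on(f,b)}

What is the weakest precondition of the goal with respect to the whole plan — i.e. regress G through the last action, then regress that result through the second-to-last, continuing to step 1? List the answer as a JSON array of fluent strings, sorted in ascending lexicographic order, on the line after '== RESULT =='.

Regress step by step:
  through step 2 (stack(a,c)): drop {clear(a), handempty, on(a,c)}, keep {on(f,b)}, require {clear(c), holding(a)}
    → {clear(c), holding(a), on(f,b)}
  through step 1 (unstack(a,f)): drop {holding(a)}, keep {clear(c), on(f,b)}, require {clear(a), handempty, on(a,f)}
    → {clear(a), clear(c), handempty, on(a,f), on(f,b)}

== RESULT ==
["clear(a)", "clear(c)", "handempty", "on(a,f)", "on(f,b)"]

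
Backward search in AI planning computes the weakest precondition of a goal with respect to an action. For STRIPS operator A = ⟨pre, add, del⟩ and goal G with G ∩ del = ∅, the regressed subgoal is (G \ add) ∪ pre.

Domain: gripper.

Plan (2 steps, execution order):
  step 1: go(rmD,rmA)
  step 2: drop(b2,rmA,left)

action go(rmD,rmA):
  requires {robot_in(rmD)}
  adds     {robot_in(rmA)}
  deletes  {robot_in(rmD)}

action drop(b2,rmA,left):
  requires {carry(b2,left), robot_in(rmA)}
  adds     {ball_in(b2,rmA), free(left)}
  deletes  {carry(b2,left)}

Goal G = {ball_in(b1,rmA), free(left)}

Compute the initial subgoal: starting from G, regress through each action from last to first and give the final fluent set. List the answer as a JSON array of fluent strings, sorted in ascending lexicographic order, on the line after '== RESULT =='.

Regress step by step:
  through step 2 (drop(b2,rmA,left)): drop {free(left)}, keep {ball_in(b1,rmA)}, require {carry(b2,left), robot_in(rmA)}
    → {ball_in(b1,rmA), carry(b2,left), robot_in(rmA)}
  through step 1 (go(rmD,rmA)): drop {robot_in(rmA)}, keep {ball_in(b1,rmA), carry(b2,left)}, require {robot_in(rmD)}
    → {ball_in(b1,rmA), carry(b2,left), robot_in(rmD)}

== RESULT ==
["ball_in(b1,rmA)", "carry(b2,left)", "robot_in(rmD)"]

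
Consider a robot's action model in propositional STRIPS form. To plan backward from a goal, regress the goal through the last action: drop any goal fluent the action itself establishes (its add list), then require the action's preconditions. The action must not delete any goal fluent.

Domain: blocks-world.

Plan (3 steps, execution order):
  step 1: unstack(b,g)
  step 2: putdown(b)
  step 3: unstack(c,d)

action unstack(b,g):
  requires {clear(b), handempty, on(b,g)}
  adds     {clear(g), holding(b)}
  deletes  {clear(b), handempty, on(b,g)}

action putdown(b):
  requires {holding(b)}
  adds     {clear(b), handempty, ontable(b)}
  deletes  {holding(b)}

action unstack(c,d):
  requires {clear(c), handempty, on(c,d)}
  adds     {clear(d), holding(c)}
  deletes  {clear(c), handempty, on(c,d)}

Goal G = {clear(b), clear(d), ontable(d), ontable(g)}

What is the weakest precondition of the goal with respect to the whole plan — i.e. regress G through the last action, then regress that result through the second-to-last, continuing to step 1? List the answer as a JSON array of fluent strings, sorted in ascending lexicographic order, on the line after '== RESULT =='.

Work backward from the goal:
  through step 3 (unstack(c,d)): drop {clear(d)}, keep {clear(b), ontable(d), ontable(g)}, require {clear(c), handempty, on(c,d)}
    → {clear(b), clear(c), handempty, on(c,d), ontable(d), ontable(g)}
  through step 2 (putdown(b)): drop {clear(b), handempty}, keep {clear(c), on(c,d), ontable(d), ontable(g)}, require {holding(b)}
    → {clear(c), holding(b), on(c,d), ontable(d), ontable(g)}
  through step 1 (unstack(b,g)): drop {holding(b)}, keep {clear(c), on(c,d), ontable(d), ontable(g)}, require {clear(b), handempty, on(b,g)}
    → {clear(b), clear(c), handempty, on(b,g), on(c,d), ontable(d), ontable(g)}

== RESULT ==
["clear(b)", "clear(c)", "handempty", "on(b,g)", "on(c,d)", "ontable(d)", "ontable(g)"]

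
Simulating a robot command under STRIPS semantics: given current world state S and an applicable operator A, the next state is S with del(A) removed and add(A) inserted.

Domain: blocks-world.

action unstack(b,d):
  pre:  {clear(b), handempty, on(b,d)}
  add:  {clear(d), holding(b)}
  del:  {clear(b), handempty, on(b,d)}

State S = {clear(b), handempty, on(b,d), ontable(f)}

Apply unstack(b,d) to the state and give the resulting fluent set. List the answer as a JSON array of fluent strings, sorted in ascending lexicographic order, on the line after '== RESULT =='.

Compute (S \ del) ∪ add:
  pre ⊆ S: {clear(b), handempty, on(b,d)} ⊆ S  — applicable
  S \ del = {ontable(f)}
  ∪ add   = {clear(d), holding(b), ontable(f)}

== RESULT ==
["clear(d)", "holding(b)", "ontable(f)"]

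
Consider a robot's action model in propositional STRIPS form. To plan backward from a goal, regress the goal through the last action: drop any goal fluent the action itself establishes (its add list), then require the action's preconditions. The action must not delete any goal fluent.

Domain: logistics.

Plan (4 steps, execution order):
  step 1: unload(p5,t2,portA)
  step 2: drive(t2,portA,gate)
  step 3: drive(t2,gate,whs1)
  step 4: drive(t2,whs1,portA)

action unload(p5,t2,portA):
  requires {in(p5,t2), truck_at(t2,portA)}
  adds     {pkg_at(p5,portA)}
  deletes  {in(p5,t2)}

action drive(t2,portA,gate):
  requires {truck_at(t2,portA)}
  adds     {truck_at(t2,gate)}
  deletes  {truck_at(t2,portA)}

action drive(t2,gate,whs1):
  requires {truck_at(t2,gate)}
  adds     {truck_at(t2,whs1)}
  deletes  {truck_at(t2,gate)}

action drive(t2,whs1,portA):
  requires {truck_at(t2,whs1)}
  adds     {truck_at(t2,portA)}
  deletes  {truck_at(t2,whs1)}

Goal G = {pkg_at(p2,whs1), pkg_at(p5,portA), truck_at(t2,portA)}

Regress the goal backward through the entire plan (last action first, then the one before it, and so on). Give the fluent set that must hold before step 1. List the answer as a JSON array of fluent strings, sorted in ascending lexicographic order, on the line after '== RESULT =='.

Regress step by step:
  through step 4 (drive(t2,whs1,portA)): drop {truck_at(t2,portA)}, keep {pkg_at(p2,whs1), pkg_at(p5,portA)}, require {truck_at(t2,whs1)}
    → {pkg_at(p2,whs1), pkg_at(p5,portA), truck_at(t2,whs1)}
  through step 3 (drive(t2,gate,whs1)): drop {truck_at(t2,whs1)}, keep {pkg_at(p2,whs1), pkg_at(p5,portA)}, require {truck_at(t2,gate)}
    → {pkg_at(p2,whs1), pkg_at(p5,portA), truck_at(t2,gate)}
  through step 2 (drive(t2,portA,gate)): drop {truck_at(t2,gate)}, keep {pkg_at(p2,whs1), pkg_at(p5,portA)}, require {truck_at(t2,portA)}
    → {pkg_at(p2,whs1), pkg_at(p5,portA), truck_at(t2,portA)}
  through step 1 (unload(p5,t2,portA)): drop {pkg_at(p5,portA)}, keep {pkg_at(p2,whs1), truck_at(t2,portA)}, require {in(p5,t2), truck_at(t2,portA)}
    → {in(p5,t2), pkg_at(p2,whs1), truck_at(t2,portA)}

== RESULT ==
["in(p5,t2)", "pkg_at(p2,whs1)", "truck_at(t2,portA)"]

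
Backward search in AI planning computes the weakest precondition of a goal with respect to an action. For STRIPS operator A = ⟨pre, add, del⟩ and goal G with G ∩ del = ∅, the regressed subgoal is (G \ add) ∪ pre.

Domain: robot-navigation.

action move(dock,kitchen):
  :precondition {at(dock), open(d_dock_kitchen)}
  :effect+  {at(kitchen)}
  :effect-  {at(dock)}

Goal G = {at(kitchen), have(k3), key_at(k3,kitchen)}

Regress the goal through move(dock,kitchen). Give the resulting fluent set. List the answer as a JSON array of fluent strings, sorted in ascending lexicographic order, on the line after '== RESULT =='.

Regress:
  G ∩ del = {}  (empty — regression defined)
  G \ add = {at(kitchen), have(k3), key_at(k3,kitchen)} \ {at(kitchen)} = {have(k3), key_at(k3,kitchen)}
  ∪ pre   = {have(k3), key_at(k3,kitchen)} ∪ {at(dock), open(d_dock_kitchen)}
          = {at(dock), have(k3), key_at(k3,kitchen), open(d_dock_kitchen)}

== RESULT ==
["at(dock)", "have(k3)", "key_at(k3,kitchen)", "open(d_dock_kitchen)"]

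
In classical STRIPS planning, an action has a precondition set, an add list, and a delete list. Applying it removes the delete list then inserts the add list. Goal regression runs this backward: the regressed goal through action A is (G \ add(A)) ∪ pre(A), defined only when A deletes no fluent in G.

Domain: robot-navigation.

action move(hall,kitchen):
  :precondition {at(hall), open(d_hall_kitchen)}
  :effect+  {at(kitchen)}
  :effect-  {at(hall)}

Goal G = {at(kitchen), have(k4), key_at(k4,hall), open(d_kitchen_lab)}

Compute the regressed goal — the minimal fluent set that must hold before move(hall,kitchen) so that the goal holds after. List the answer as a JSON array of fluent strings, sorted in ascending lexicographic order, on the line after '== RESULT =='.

Compute (G \ add) ∪ pre:
  G ∩ del = {}  (empty — regression defined)
  G \ add = {at(kitchen), have(k4), key_at(k4,hall), open(d_kitchen_lab)} \ {at(kitchen)} = {have(k4), key_at(k4,hall), open(d_kitchen_lab)}
  ∪ pre   = {have(k4), key_at(k4,hall), open(d_kitchen_lab)} ∪ {at(hall), open(d_hall_kitchen)}
          = {at(hall), have(k4), key_at(k4,hall), open(d_hall_kitchen), open(d_kitchen_lab)}

== RESULT ==
["at(hall)", "have(k4)", "key_at(k4,hall)", "open(d_hall_kitchen)", "open(d_kitchen_lab)"]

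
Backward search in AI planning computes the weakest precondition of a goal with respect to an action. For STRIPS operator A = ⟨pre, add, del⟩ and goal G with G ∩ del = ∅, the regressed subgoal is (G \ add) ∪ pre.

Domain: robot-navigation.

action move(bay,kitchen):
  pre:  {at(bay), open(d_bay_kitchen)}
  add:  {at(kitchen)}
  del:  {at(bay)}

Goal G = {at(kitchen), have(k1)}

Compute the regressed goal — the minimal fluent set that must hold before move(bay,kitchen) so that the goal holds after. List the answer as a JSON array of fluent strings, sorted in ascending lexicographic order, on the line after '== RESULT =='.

Regress:
  G ∩ del = {}  (empty — regression defined)
  G \ add = {at(kitchen), have(k1)} \ {at(kitchen)} = {have(k1)}
  ∪ pre   = {have(k1)} ∪ {at(bay), open(d_bay_kitchen)}
          = {at(bay), have(k1), open(d_bay_kitchen)}

== RESULT ==
["at(bay)", "have(k1)", "open(d_bay_kitchen)"]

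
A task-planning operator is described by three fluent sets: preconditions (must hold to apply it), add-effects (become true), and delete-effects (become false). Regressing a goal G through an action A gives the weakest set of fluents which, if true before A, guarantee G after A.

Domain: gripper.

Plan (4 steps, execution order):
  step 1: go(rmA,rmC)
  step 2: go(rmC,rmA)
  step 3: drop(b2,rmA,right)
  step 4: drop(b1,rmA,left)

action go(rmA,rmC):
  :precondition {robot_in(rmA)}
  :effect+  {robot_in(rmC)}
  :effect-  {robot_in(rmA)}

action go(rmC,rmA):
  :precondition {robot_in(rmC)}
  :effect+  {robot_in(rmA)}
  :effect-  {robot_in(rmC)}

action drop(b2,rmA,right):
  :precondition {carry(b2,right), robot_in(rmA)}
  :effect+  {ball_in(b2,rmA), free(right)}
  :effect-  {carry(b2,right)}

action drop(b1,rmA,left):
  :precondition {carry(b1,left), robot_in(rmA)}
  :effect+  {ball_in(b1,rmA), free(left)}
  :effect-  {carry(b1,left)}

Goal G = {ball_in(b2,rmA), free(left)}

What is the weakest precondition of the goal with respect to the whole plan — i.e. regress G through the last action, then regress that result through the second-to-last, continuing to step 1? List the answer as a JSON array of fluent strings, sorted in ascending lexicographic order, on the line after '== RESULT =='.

Regress step by step:
  through step 4 (drop(b1,rmA,left)): drop {free(left)}, keep {ball_in(b2,rmA)}, require {carry(b1,left), robot_in(rmA)}
    → {ball_in(b2,rmA), carry(b1,left), robot_in(rmA)}
  through step 3 (drop(b2,rmA,right)): drop {ball_in(b2,rmA)}, keep {carry(b1,left), robot_in(rmA)}, require {carry(b2,right), robot_in(rmA)}
    → {carry(b1,left), carry(b2,right), robot_in(rmA)}
  through step 2 (go(rmC,rmA)): drop {robot_in(rmA)}, keep {carry(b1,left), carry(b2,right)}, require {robot_in(rmC)}
    → {carry(b1,left), carry(b2,right), robot_in(rmC)}
  through step 1 (go(rmA,rmC)): drop {robot_in(rmC)}, keep {carry(b1,left), carry(b2,right)}, require {robot_in(rmA)}
    → {carry(b1,left), carry(b2,right), robot_in(rmA)}

== RESULT ==
["carry(b1,left)", "carry(b2,right)", "robot_in(rmA)"]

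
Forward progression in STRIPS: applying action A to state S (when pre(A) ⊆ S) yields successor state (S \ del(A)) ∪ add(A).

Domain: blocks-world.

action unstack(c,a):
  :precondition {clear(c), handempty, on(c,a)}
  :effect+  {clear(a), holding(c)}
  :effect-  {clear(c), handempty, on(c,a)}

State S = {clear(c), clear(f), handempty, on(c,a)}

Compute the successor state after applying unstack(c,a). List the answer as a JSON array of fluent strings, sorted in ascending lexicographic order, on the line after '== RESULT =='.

Progress:
  pre ⊆ S: {clear(c), handempty, on(c,a)} ⊆ S  — applicable
  S \ del = {clear(f)}
  ∪ add   = {clear(a), clear(f), holding(c)}

== RESULT ==
["clear(a)", "clear(f)", "holding(c)"]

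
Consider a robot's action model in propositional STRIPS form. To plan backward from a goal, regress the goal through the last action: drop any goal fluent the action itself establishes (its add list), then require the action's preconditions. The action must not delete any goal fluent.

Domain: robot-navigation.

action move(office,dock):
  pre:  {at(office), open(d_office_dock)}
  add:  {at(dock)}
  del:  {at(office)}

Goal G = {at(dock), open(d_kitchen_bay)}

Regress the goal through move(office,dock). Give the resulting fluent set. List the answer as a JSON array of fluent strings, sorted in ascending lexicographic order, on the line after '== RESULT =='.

Compute (G \ add) ∪ pre:
  G ∩ del = {}  (empty — regression defined)
  G \ add = {at(dock), open(d_kitchen_bay)} \ {at(dock)} = {open(d_kitchen_bay)}
  ∪ pre   = {open(d_kitchen_bay)} ∪ {at(office), open(d_office_dock)}
          = {at(office), open(d_kitchen_bay), open(d_office_dock)}

== RESULT ==
["at(office)", "open(d_kitchen_bay)", "open(d_office_dock)"]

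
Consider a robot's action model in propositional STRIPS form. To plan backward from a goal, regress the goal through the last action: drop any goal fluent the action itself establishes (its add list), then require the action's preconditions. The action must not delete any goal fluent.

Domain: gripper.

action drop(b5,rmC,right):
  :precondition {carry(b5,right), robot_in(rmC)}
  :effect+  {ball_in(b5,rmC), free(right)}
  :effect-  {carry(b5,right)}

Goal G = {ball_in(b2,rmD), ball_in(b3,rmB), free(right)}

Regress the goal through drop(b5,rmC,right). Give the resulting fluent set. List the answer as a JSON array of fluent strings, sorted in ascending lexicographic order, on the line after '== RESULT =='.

Regress:
  G ∩ del = {}  (empty — regression defined)
  G \ add = {ball_in(b2,rmD), ball_in(b3,rmB), free(right)} \ {ball_in(b5,rmC), free(right)} = {ball_in(b2,rmD), ball_in(b3,rmB)}
  ∪ pre   = {ball_in(b2,rmD), ball_in(b3,rmB)} ∪ {carry(b5,right), robot_in(rmC)}
          = {ball_in(b2,rmD), ball_in(b3,rmB), carry(b5,right), robot_in(rmC)}

== RESULT ==
["ball_in(b2,rmD)", "ball_in(b3,rmB)", "carry(b5,right)", "robot_in(rmC)"]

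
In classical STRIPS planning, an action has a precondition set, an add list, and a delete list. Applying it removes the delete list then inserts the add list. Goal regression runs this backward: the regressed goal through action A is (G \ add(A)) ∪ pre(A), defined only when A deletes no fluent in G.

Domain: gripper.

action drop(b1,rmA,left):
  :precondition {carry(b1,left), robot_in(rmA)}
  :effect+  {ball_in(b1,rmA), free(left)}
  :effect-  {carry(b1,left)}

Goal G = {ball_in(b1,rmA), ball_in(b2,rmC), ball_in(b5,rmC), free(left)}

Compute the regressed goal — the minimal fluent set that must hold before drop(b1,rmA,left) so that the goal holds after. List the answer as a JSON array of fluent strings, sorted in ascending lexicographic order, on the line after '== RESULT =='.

Regress:
  G ∩ del = {}  (empty — regression defined)
  G \ add = {ball_in(b1,rmA), ball_in(b2,rmC), ball_in(b5,rmC), free(left)} \ {ball_in(b1,rmA), free(left)} = {ball_in(b2,rmC), ball_in(b5,rmC)}
  ∪ pre   = {ball_in(b2,rmC), ball_in(b5,rmC)} ∪ {carry(b1,left), robot_in(rmA)}
          = {ball_in(b2,rmC), ball_in(b5,rmC), carry(b1,left), robot_in(rmA)}

== RESULT ==
["ball_in(b2,rmC)", "ball_in(b5,rmC)", "carry(b1,left)", "robot_in(rmA)"]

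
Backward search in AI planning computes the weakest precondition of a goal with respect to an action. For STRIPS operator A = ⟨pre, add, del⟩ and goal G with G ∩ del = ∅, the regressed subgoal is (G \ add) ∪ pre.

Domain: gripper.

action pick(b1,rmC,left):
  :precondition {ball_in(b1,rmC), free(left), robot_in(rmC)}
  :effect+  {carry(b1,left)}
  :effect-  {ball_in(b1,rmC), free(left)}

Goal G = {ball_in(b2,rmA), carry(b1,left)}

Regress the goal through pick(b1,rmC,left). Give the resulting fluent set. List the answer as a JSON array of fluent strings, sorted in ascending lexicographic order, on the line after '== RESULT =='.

Compute (G \ add) ∪ pre:
  G ∩ del = {}  (empty — regression defined)
  G \ add = {ball_in(b2,rmA), carry(b1,left)} \ {carry(b1,left)} = {ball_in(b2,rmA)}
  ∪ pre   = {ball_in(b2,rmA)} ∪ {ball_in(b1,rmC), free(left), robot_in(rmC)}
          = {ball_in(b1,rmC), ball_in(b2,rmA), free(left), robot_in(rmC)}

== RESULT ==
["ball_in(b1,rmC)", "ball_in(b2,rmA)", "free(left)", "robot_in(rmC)"]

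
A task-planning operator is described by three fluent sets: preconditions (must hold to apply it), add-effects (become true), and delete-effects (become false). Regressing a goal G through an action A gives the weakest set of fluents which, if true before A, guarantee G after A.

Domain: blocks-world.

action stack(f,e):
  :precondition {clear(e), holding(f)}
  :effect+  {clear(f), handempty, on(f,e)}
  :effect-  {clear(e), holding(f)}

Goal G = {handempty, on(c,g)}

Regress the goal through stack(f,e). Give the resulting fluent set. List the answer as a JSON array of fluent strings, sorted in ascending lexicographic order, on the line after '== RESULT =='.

Regress:
  G ∩ del = {}  (empty — regression defined)
  G \ add = {handempty, on(c,g)} \ {clear(f), handempty, on(f,e)} = {on(c,g)}
  ∪ pre   = {on(c,g)} ∪ {clear(e), holding(f)}
          = {clear(e), holding(f), on(c,g)}

== RESULT ==
["clear(e)", "holding(f)", "on(c,g)"]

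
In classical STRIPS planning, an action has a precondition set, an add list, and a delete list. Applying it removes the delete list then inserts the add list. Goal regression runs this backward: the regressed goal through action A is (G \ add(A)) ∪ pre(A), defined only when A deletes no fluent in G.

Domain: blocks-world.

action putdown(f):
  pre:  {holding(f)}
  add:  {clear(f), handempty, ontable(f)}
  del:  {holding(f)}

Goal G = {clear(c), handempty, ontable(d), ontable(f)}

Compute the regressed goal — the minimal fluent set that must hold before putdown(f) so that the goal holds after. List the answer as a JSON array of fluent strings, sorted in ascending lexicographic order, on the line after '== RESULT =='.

Regress:
  G ∩ del = {}  (empty — regression defined)
  G \ add = {clear(c), handempty, ontable(d), ontable(f)} \ {clear(f), handempty, ontable(f)} = {clear(c), ontable(d)}
  ∪ pre   = {clear(c), ontable(d)} ∪ {holding(f)}
          = {clear(c), holding(f), ontable(d)}

== RESULT ==
["clear(c)", "holding(f)", "ontable(d)"]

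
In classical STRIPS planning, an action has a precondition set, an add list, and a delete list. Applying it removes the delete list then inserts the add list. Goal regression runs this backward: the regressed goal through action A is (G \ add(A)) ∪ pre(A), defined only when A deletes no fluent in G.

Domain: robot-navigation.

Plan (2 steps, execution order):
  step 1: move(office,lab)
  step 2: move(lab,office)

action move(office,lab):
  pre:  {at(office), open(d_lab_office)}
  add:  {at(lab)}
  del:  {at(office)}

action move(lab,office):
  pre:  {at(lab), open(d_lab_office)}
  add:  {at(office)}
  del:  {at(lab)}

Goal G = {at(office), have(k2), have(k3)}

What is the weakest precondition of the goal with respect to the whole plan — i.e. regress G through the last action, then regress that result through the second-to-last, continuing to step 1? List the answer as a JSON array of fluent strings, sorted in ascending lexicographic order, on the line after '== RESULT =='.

Regress step by step:
  through step 2 (move(lab,office)): drop {at(office)}, keep {have(k2), have(k3)}, require {at(lab), open(d_lab_office)}
    → {at(lab), have(k2), have(k3), open(d_lab_office)}
  through step 1 (move(office,lab)): drop {at(lab)}, keep {have(k2), have(k3), open(d_lab_office)}, require {at(office), open(d_lab_office)}
    → {at(office), have(k2), have(k3), open(d_lab_office)}

== RESULT ==
["at(office)", "have(k2)", "have(k3)", "open(d_lab_office)"]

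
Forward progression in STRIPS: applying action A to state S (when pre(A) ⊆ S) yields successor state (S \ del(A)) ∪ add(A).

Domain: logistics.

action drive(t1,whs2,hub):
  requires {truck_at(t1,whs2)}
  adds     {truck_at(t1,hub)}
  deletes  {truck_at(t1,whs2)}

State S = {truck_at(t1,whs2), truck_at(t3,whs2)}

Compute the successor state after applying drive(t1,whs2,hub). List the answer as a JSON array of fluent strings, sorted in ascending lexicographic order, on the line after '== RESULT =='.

Compute (S \ del) ∪ add:
  pre ⊆ S: {truck_at(t1,whs2)} ⊆ S  — applicable
  S \ del = {truck_at(t3,whs2)}
  ∪ add   = {truck_at(t1,hub), truck_at(t3,whs2)}

== RESULT ==
["truck_at(t1,hub)", "truck_at(t3,whs2)"]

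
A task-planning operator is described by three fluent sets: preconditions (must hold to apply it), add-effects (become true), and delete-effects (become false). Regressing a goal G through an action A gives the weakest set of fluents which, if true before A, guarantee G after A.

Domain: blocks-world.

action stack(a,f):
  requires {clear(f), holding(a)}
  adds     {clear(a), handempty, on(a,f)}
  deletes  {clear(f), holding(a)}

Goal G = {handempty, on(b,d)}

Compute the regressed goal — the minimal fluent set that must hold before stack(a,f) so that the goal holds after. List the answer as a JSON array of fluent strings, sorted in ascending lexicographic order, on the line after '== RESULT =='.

Regress:
  G ∩ del = {}  (empty — regression defined)
  G \ add = {handempty, on(b,d)} \ {clear(a), handempty, on(a,f)} = {on(b,d)}
  ∪ pre   = {on(b,d)} ∪ {clear(f), holding(a)}
          = {clear(f), holding(a), on(b,d)}

== RESULT ==
["clear(f)", "holding(a)", "on(b,d)"]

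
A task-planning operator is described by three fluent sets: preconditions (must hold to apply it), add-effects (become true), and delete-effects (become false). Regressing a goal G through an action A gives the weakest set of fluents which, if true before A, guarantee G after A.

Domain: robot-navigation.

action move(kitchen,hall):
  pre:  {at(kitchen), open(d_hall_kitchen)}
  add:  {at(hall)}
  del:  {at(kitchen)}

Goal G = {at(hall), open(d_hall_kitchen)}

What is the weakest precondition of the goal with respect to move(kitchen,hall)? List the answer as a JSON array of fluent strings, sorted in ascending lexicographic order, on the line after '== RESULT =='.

Compute (G \ add) ∪ pre:
  G ∩ del = {}  (empty — regression defined)
  G \ add = {at(hall), open(d_hall_kitchen)} \ {at(hall)} = {open(d_hall_kitchen)}
  ∪ pre   = {open(d_hall_kitchen)} ∪ {at(kitchen), open(d_hall_kitchen)}
          = {at(kitchen), open(d_hall_kitchen)}

== RESULT ==
["at(kitchen)", "open(d_hall_kitchen)"]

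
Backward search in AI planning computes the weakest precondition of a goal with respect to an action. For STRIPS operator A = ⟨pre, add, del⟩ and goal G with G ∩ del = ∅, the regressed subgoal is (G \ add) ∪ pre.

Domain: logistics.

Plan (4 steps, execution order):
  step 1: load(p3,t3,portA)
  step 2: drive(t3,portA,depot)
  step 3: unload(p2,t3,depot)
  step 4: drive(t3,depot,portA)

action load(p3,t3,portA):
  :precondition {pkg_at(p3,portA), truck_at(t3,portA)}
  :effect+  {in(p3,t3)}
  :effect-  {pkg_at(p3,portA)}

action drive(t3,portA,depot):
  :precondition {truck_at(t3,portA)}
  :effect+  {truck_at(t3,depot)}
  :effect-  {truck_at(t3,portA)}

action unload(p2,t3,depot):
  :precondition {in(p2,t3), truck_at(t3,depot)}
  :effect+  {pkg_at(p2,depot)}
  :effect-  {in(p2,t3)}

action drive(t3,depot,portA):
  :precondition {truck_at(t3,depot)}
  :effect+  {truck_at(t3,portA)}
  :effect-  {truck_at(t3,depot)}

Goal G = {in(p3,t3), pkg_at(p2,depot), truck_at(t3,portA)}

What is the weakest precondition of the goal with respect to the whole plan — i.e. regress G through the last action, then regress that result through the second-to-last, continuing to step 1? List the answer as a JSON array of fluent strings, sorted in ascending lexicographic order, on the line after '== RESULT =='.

Work backward from the goal:
  through step 4 (drive(t3,depot,portA)): drop {truck_at(t3,portA)}, keep {in(p3,t3), pkg_at(p2,depot)}, require {truck_at(t3,depot)}
    → {in(p3,t3), pkg_at(p2,depot), truck_at(t3,depot)}
  through step 3 (unload(p2,t3,depot)): drop {pkg_at(p2,depot)}, keep {in(p3,t3), truck_at(t3,depot)}, require {in(p2,t3), truck_at(t3,depot)}
    → {in(p2,t3), in(p3,t3), truck_at(t3,depot)}
  through step 2 (drive(t3,portA,depot)): drop {truck_at(t3,depot)}, keep {in(p2,t3), in(p3,t3)}, require {truck_at(t3,portA)}
    → {in(p2,t3), in(p3,t3), truck_at(t3,portA)}
  through step 1 (load(p3,t3,portA)): drop {in(p3,t3)}, keep {in(p2,t3), truck_at(t3,portA)}, require {pkg_at(p3,portA), truck_at(t3,portA)}
    → {in(p2,t3), pkg_at(p3,portA), truck_at(t3,portA)}

== RESULT ==
["in(p2,t3)", "pkg_at(p3,portA)", "truck_at(t3,portA)"]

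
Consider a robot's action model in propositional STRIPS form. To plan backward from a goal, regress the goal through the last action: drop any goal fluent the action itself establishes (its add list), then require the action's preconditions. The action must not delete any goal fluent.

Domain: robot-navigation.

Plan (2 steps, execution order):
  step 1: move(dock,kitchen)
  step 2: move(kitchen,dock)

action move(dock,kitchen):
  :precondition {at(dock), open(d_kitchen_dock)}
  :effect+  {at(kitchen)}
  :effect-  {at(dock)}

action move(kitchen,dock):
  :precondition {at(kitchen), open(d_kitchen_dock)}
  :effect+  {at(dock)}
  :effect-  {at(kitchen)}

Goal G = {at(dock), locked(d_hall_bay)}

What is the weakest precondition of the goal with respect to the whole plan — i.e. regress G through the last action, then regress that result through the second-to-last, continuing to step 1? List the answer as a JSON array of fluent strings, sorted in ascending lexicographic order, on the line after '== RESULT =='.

Regress step by step:
  through step 2 (move(kitchen,dock)): drop {at(dock)}, keep {locked(d_hall_bay)}, require {at(kitchen), open(d_kitchen_dock)}
    → {at(kitchen), locked(d_hall_bay), open(d_kitchen_dock)}
  through step 1 (move(dock,kitchen)): drop {at(kitchen)}, keep {locked(d_hall_bay), open(d_kitchen_dock)}, require {at(dock), open(d_kitchen_dock)}
    → {at(dock), locked(d_hall_bay), open(d_kitchen_dock)}

== RESULT ==
["at(dock)", "locked(d_hall_bay)", "open(d_kitchen_dock)"]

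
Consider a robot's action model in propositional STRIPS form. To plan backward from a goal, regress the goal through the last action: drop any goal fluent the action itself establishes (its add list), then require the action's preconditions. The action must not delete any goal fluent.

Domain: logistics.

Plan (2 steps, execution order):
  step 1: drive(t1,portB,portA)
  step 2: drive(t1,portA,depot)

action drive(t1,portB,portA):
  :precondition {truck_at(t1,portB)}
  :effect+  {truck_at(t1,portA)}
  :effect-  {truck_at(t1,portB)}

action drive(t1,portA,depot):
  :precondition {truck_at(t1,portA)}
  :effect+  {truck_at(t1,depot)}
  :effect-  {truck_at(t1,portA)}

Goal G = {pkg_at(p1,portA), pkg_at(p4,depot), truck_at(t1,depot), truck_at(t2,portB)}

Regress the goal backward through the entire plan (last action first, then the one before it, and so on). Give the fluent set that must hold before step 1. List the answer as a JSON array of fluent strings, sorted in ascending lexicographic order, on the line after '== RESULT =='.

Work backward from the goal:
  through step 2 (drive(t1,portA,depot)): drop {truck_at(t1,depot)}, keep {pkg_at(p1,portA), pkg_at(p4,depot), truck_at(t2,portB)}, require {truck_at(t1,portA)}
    → {pkg_at(p1,portA), pkg_at(p4,depot), truck_at(t1,portA), truck_at(t2,portB)}
  through step 1 (drive(t1,portB,portA)): drop {truck_at(t1,portA)}, keep {pkg_at(p1,portA), pkg_at(p4,depot), truck_at(t2,portB)}, require {truck_at(t1,portB)}
    → {pkg_at(p1,portA), pkg_at(p4,depot), truck_at(t1,portB), truck_at(t2,portB)}

== RESULT ==
["pkg_at(p1,portA)", "pkg_at(p4,depot)", "truck_at(t1,portB)", "truck_at(t2,portB)"]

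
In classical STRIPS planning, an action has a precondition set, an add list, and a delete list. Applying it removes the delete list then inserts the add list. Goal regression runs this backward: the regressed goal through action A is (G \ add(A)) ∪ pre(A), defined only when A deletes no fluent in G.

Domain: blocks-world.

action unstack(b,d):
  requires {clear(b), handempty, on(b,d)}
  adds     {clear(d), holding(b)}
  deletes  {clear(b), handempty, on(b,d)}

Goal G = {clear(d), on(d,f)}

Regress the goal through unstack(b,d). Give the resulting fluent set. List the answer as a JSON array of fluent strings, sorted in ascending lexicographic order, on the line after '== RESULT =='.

Compute (G \ add) ∪ pre:
  G ∩ del = {}  (empty — regression defined)
  G \ add = {clear(d), on(d,f)} \ {clear(d), holding(b)} = {on(d,f)}
  ∪ pre   = {on(d,f)} ∪ {clear(b), handempty, on(b,d)}
          = {clear(b), handempty, on(b,d), on(d,f)}

== RESULT ==
["clear(b)", "handempty", "on(b,d)", "on(d,f)"]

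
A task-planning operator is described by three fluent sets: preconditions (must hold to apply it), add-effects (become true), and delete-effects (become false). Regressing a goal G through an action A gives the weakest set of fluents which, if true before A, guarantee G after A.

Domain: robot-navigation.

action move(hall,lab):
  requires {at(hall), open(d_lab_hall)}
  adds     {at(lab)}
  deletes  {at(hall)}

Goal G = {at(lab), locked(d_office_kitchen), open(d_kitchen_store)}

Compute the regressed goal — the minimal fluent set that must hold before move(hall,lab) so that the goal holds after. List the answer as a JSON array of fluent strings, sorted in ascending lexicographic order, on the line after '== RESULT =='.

Regress:
  G ∩ del = {}  (empty — regression defined)
  G \ add = {at(lab), locked(d_office_kitchen), open(d_kitchen_store)} \ {at(lab)} = {locked(d_office_kitchen), open(d_kitchen_store)}
  ∪ pre   = {locked(d_office_kitchen), open(d_kitchen_store)} ∪ {at(hall), open(d_lab_hall)}
          = {at(hall), locked(d_office_kitchen), open(d_kitchen_store), open(d_lab_hall)}

== RESULT ==
["at(hall)", "locked(d_office_kitchen)", "open(d_kitchen_store)", "open(d_lab_hall)"]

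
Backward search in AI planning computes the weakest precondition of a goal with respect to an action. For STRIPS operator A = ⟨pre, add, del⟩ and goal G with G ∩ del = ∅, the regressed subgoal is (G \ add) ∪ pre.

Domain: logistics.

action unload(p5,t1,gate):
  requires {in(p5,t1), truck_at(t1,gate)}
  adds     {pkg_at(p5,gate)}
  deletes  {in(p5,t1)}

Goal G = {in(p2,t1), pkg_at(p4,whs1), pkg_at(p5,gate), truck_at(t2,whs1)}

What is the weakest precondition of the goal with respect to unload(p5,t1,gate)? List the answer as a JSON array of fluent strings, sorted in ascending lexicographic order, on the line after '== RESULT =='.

Compute (G \ add) ∪ pre:
  G ∩ del = {}  (empty — regression defined)
  G \ add = {in(p2,t1), pkg_at(p4,whs1), pkg_at(p5,gate), truck_at(t2,whs1)} \ {pkg_at(p5,gate)} = {in(p2,t1), pkg_at(p4,whs1), truck_at(t2,whs1)}
  ∪ pre   = {in(p2,t1), pkg_at(p4,whs1), truck_at(t2,whs1)} ∪ {in(p5,t1), truck_at(t1,gate)}
          = {in(p2,t1), in(p5,t1), pkg_at(p4,whs1), truck_at(t1,gate), truck_at(t2,whs1)}

== RESULT ==
["in(p2,t1)", "in(p5,t1)", "pkg_at(p4,whs1)", "truck_at(t1,gate)", "truck_at(t2,whs1)"]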